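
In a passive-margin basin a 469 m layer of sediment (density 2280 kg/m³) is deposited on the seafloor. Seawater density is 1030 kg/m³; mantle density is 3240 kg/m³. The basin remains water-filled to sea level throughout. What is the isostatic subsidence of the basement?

265 m

Submarine loading: the sediment displaces seawater, and the subsidence is in turn flooded, so s (ρ_m − ρ_w) = t (ρ_sed − ρ_w).
s = 469 m × (2280 − 1030) / (3240 − 1030) = 265 m.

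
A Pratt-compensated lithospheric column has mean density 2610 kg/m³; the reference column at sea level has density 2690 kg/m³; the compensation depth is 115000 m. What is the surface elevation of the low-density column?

ρ_ref D = ρ (D + h) → h = D (ρ_ref − ρ)/ρ.
h = 115000 m × (2690 − 2610)/2610 = 3520 m.

3520 m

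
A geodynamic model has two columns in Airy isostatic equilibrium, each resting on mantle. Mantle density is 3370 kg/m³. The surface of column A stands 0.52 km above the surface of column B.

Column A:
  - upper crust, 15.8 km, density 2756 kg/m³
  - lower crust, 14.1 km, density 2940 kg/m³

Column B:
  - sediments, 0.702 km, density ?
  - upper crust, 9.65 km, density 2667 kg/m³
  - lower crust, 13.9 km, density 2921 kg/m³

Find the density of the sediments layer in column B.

Take the compensation level at the base of the deeper column (depth z_c below the surface of column A) and equate Σ ρ_i t_i down to z_c; mantle fills any gap and the z_c terms cancel.
Column A: 15.8×2756 + 14.1×2940 + (z_c − 29.9)×3370
Column B: 0.52×0 + 0.702×ρ + 9.65×2667 + 13.9×2921 + (z_c − 0.52 − 24.252)×3370
The z_c×3370 term appears on both sides and cancels. Collect the known terms of each column as K = Σ(ρt)_known − 3370 × (depth of known layers): K_A = 84998.8 − 3370×29.9 = −15764.2; K_B = 66338.45 − 3370×(0.52 + 24.252) = −17143.19.
Balance: K_A = K_B + 0.702×ρ, so ρ = (K_A − K_B)/0.702 = 1378.99/0.702 = 1960 kg/m³.

1960 kg/m³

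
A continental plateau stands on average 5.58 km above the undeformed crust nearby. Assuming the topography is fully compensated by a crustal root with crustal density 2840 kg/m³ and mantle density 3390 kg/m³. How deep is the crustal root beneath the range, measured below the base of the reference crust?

28.8 km

By Archimedes' principle applied to the lithosphere: the weight of the topography is balanced by the buoyancy of the root, ρ_c h = (ρ_m − ρ_c) r.
r = h · ρ_c / (ρ_m − ρ_c) = 5.58 km × 2840 / (3390 − 2840) = 28.8 km.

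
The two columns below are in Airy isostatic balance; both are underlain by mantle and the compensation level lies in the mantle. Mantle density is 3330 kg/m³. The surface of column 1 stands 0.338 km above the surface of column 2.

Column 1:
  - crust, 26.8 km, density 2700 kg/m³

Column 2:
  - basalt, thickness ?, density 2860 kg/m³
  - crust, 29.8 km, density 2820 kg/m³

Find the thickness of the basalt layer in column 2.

Take the compensation level at the base of the deeper column (depth z_c below the surface of column 1) and equate Σ ρ_i t_i down to z_c; mantle fills any gap and the z_c terms cancel.
Column 1: 26.8×2700 + (z_c − 26.8)×3330
Column 2: 0.338×0 + x×2860 + 29.8×2820 + (z_c − 0.338 − 29.8 − x)×3330
The z_c×3330 term appears on both sides and cancels. Collect the known terms of each column as K = Σ(ρt)_known − 3330 × (depth of known layers): K_1 = 72360 − 3330×26.8 = −16884; K_2 = 84036 − 3330×(0.338 + 29.8) = −16323.54.
Balance: K_1 = K_2 − x×(3330 − 2860), so x = (K_2 − K_1)/(3330 − 2860) = 560.46/470 = 1.19 km.

1.19 km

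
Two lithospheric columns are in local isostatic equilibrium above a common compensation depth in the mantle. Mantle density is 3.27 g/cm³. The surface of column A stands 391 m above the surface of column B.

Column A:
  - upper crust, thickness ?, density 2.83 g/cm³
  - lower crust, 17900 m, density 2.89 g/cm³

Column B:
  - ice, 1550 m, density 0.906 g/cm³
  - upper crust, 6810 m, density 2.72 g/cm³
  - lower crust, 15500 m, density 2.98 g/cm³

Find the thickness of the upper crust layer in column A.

Take the compensation level at the base of the deeper column (depth z_c below the surface of column A) and equate Σ ρ_i t_i down to z_c; mantle fills any gap and the z_c terms cancel.
Column A: x×2.83 + 17900×2.89 + (z_c − 17900 − x)×3.27
Column B: 391×0 + 1550×0.906 + 6810×2.72 + 15500×2.98 + (z_c − 391 − 23860)×3.27
The z_c×3.27 term appears on both sides and cancels. Collect the known terms of each column as K = Σ(ρt)_known − 3.27 × (depth of known layers): K_A = 51731 − 3.27×17900 = −6802; K_B = 66117.5 − 3.27×(391 + 23860) = −13183.27.
Balance: K_A − x×(3.27 − 2.83) = K_B, so x = (K_A − K_B)/(3.27 − 2.83) = 6381.27/0.44 = 14500 m.

14500 m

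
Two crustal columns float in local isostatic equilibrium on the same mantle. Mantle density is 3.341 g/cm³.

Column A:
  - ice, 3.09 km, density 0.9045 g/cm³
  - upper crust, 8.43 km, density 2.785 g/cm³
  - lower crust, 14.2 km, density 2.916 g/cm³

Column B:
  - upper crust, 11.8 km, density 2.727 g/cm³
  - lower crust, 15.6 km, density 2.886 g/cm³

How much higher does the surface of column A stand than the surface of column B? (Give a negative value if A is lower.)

1.17 km

For any compensation level in the mantle, the mantle terms cancel and isostasy reduces to e = (Σt_A − Σt_B) − (Σ(ρt)_A − Σ(ρt)_B) / ρ_m.
Σt_A = 25.72 km; Σt_B = 27.4 km; Σ(ρt)_A = 67.679655; Σ(ρt)_B = 77.2002 (in km·g/cm³).
e = (25.72 − 27.4) − (67.679655 − 77.2002) / 3.341 = 1.17 km.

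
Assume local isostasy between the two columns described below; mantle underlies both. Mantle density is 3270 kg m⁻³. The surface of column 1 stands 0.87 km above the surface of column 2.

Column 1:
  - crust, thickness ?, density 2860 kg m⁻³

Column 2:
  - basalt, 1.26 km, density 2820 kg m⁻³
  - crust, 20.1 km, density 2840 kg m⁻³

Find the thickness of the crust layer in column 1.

Take the compensation level at the base of the deeper column (depth z_c below the surface of column 1) and equate Σ ρ_i t_i down to z_c; mantle fills any gap and the z_c terms cancel.
Column 1: x×2860 + (z_c − 0 − x)×3270
Column 2: 0.87×0 + 1.26×2820 + 20.1×2840 + (z_c − 0.87 − 21.36)×3270
The z_c×3270 term appears on both sides and cancels. Collect the known terms of each column as K = Σ(ρt)_known − 3270 × (depth of known layers): K_1 = 0 − 3270×0 = 0; K_2 = 60637.2 − 3270×(0.87 + 21.36) = −12054.9.
Balance: K_1 − x×(3270 − 2860) = K_2, so x = (K_1 − K_2)/(3270 − 2860) = 12054.9/410 = 29.4 km.

29.4 km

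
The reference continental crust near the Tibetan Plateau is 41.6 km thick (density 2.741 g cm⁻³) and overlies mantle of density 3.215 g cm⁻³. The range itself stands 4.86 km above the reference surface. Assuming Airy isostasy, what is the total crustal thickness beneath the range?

Root depth r = h ρ_c / (ρ_m − ρ_c) = 4.86 km × 2.741 / 0.474 = 28.1 km.
Total thickness = T + h + r = 41.6 km + 4.86 km + 28.1 km = 74.6 km.

74.6 km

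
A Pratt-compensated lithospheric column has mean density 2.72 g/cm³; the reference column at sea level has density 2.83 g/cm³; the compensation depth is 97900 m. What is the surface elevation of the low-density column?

ρ_ref D = ρ (D + h) → h = D (ρ_ref − ρ)/ρ.
h = 97900 m × (2.83 − 2.72)/2.72 = 3960 m.

3960 m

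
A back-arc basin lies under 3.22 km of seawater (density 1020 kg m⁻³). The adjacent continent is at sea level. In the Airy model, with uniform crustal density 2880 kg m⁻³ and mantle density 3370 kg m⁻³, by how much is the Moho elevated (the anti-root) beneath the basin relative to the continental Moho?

12.2 km

Balancing pressure at the compensation depth: replacing crust with seawater at the top is compensated by replacing crust with mantle at the base: d (ρ_c − ρ_w) = a (ρ_m − ρ_c).
a = d (ρ_c − ρ_w)/(ρ_m − ρ_c) = 3.22 km × 1860/490 = 12.2 km.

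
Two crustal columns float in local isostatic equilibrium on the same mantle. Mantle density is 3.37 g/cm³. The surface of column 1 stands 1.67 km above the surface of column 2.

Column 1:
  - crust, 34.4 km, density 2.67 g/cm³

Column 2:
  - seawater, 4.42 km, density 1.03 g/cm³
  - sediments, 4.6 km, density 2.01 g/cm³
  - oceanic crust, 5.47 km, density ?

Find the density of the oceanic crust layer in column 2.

Take the compensation level at the base of the deeper column (depth z_c below the surface of column 1) and equate Σ ρ_i t_i down to z_c; mantle fills any gap and the z_c terms cancel.
Column 1: 34.4×2.67 + (z_c − 34.4)×3.37
Column 2: 1.67×0 + 4.42×1.03 + 4.6×2.01 + 5.47×ρ + (z_c − 1.67 − 14.49)×3.37
The z_c×3.37 term appears on both sides and cancels. Collect the known terms of each column as K = Σ(ρt)_known − 3.37 × (depth of known layers): K_1 = 91.848 − 3.37×34.4 = −24.08; K_2 = 13.7986 − 3.37×(1.67 + 14.49) = −40.6606.
Balance: K_1 = K_2 + 5.47×ρ, so ρ = (K_1 − K_2)/5.47 = 16.5806/5.47 = 3.03 g/cm³.

3.03 g/cm³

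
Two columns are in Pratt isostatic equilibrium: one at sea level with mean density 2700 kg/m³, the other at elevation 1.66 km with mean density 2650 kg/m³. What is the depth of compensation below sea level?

88 km

ρ_ref D = ρ (D + h) → D (ρ_ref − ρ) = ρ h.
D = ρ h/(ρ_ref − ρ) = 2650 × 1.66 km/(2700 − 2650) = 88 km.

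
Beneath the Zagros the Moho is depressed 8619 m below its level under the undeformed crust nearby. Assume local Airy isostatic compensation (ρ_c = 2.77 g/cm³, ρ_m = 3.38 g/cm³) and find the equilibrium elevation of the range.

1900 m

In Airy isostatic equilibrium: ρ_c h = (ρ_m − ρ_c) r.
h = r (ρ_m − ρ_c) / ρ_c = 8619 m × (3.38 − 2.77) / 2.77 = 1900 m.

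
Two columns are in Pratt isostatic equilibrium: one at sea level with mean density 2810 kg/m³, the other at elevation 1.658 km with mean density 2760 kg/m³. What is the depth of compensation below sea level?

ρ_ref D = ρ (D + h) → D (ρ_ref − ρ) = ρ h.
D = ρ h/(ρ_ref − ρ) = 2760 × 1.658 km/(2810 − 2760) = 91.5 km.

91.5 km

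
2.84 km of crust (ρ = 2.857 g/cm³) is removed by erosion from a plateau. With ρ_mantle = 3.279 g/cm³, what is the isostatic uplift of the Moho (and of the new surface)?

2.47 km

Unloading: uplift u = e ρ_c/ρ_m = 2.84 km × 2.857/3.279 = 2.47 km.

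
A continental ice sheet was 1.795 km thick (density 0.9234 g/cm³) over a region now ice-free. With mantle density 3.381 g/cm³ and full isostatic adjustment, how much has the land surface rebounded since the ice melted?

0.49 km

Removing the load lets mantle flow back in; uplift u satisfies ρ_ice t = ρ_m u.
u = t ρ_ice/ρ_m = 1.795 km × 0.9234/3.381 = 0.49 km.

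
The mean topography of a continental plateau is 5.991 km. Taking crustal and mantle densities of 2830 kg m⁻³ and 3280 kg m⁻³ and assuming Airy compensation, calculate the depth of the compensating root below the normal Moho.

37.7 km

Equating mass per unit area of the two columns: the weight of the topography is balanced by the buoyancy of the root, ρ_c h = (ρ_m − ρ_c) r.
r = h · ρ_c / (ρ_m − ρ_c) = 5.991 km × 2830 / (3280 − 2830) = 37.7 km.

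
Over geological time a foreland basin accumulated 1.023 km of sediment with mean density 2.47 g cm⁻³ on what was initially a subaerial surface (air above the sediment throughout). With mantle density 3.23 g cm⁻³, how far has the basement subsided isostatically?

0.782 km

Subaerial load: s = t ρ_sed / ρ_m = 1.023 km × 2.47/3.23 = 0.782 km.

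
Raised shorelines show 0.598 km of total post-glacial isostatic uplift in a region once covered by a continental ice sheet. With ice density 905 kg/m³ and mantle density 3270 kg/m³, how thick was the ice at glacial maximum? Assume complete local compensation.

u = t ρ_ice/ρ_m → t = u ρ_m/ρ_ice = 0.598 km × 3270/905 = 2.16 km.

2.16 km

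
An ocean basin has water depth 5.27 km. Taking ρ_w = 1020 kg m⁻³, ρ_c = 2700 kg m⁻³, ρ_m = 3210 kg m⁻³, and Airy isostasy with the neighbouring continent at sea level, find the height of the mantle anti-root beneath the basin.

Isostatic balance requires: replacing crust with seawater at the top is compensated by replacing crust with mantle at the base: d (ρ_c − ρ_w) = a (ρ_m − ρ_c).
a = d (ρ_c − ρ_w)/(ρ_m − ρ_c) = 5.27 km × 1680/510 = 17.4 km.

17.4 km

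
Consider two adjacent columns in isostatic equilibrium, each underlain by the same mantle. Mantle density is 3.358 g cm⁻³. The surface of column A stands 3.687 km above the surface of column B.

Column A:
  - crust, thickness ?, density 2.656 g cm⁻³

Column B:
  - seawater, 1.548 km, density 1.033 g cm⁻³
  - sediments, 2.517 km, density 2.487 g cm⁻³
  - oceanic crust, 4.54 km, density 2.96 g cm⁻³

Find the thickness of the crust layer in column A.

28.5 km

Take the compensation level at the base of the deeper column (depth z_c below the surface of column A) and equate Σ ρ_i t_i down to z_c; mantle fills any gap and the z_c terms cancel.
Column A: x×2.656 + (z_c − 0 − x)×3.358
Column B: 3.687×0 + 1.548×1.033 + 2.517×2.487 + 4.54×2.96 + (z_c − 3.687 − 8.605)×3.358
The z_c×3.358 term appears on both sides and cancels. Collect the known terms of each column as K = Σ(ρt)_known − 3.358 × (depth of known layers): K_A = 0 − 3.358×0 = 0; K_B = 21.297263 − 3.358×(3.687 + 8.605) = −19.979273.
Balance: K_A − x×(3.358 − 2.656) = K_B, so x = (K_A − K_B)/(3.358 − 2.656) = 19.9793/0.702 = 28.5 km.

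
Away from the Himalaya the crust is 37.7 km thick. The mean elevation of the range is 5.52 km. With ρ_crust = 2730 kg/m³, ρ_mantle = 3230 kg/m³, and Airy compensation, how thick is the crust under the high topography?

73.4 km

Root depth r = h ρ_c / (ρ_m − ρ_c) = 5.52 km × 2730 / 500 = 30.14 km.
Total thickness = T + h + r = 37.7 km + 5.52 km + 30.14 km = 73.4 km.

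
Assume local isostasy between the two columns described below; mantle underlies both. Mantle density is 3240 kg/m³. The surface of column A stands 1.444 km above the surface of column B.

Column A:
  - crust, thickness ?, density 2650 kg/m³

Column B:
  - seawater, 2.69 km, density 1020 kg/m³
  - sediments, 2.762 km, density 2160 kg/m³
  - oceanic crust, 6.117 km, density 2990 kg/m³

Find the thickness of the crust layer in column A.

25.7 km

Take the compensation level at the base of the deeper column (depth z_c below the surface of column A) and equate Σ ρ_i t_i down to z_c; mantle fills any gap and the z_c terms cancel.
Column A: x×2650 + (z_c − 0 − x)×3240
Column B: 1.444×0 + 2.69×1020 + 2.762×2160 + 6.117×2990 + (z_c − 1.444 − 11.569)×3240
The z_c×3240 term appears on both sides and cancels. Collect the known terms of each column as K = Σ(ρt)_known − 3240 × (depth of known layers): K_A = 0 − 3240×0 = 0; K_B = 26999.55 − 3240×(1.444 + 11.569) = −15162.57.
Balance: K_A − x×(3240 − 2650) = K_B, so x = (K_A − K_B)/(3240 − 2650) = 15162.6/590 = 25.7 km.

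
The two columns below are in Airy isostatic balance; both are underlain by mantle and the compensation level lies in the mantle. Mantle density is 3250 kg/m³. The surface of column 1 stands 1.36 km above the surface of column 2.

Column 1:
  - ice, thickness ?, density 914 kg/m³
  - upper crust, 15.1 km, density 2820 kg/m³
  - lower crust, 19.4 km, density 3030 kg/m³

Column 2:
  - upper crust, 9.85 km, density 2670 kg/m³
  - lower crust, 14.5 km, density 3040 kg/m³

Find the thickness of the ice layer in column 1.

Take the compensation level at the base of the deeper column (depth z_c below the surface of column 1) and equate Σ ρ_i t_i down to z_c; mantle fills any gap and the z_c terms cancel.
Column 1: x×914 + 15.1×2820 + 19.4×3030 + (z_c − 34.5 − x)×3250
Column 2: 1.36×0 + 9.85×2670 + 14.5×3040 + (z_c − 1.36 − 24.35)×3250
The z_c×3250 term appears on both sides and cancels. Collect the known terms of each column as K = Σ(ρt)_known − 3250 × (depth of known layers): K_1 = 101364 − 3250×34.5 = −10761; K_2 = 70379.5 − 3250×(1.36 + 24.35) = −13178.
Balance: K_1 − x×(3250 − 914) = K_2, so x = (K_1 − K_2)/(3250 − 914) = 2417/2336 = 1.03 km.

1.03 km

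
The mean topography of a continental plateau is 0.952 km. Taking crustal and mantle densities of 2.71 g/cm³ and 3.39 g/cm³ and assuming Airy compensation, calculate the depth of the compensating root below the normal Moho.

For local isostatic compensation: the weight of the topography is balanced by the buoyancy of the root, ρ_c h = (ρ_m − ρ_c) r.
r = h · ρ_c / (ρ_m − ρ_c) = 0.952 km × 2.71 / (3.39 − 2.71) = 3.79 km.

3.79 km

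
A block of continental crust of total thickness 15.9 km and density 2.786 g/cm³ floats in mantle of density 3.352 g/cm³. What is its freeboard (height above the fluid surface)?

Floating equilibrium: submerged depth d = t ρ_obj/ρ_fluid = 15.9 km × 2.786/3.352 = 13.22 km.
Freeboard = t − d = 15.9 km − 13.22 km = 2.68 km.

2.68 km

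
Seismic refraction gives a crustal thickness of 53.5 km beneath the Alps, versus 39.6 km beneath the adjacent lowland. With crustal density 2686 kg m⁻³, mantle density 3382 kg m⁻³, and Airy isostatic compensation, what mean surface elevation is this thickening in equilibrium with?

Excess crust Δ = 53.5 km − 39.6 km = 13.9 km, split between elevation h and root r with h + r = Δ.
Airy balance ρ_c h = (ρ_m − ρ_c) r gives r = h ρ_c/(ρ_m − ρ_c), so h (1 + ρ_c/(ρ_m − ρ_c)) = Δ, i.e. h = Δ (ρ_m − ρ_c)/ρ_m.
h = 13.9 km × 696/3382 = 2.86 km.

2.86 km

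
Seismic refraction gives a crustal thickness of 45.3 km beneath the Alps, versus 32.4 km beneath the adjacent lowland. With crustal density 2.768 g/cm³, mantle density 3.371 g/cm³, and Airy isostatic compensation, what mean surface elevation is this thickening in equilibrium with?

2.31 km

Excess crust Δ = 45.3 km − 32.4 km = 12.9 km, split between elevation h and root r with h + r = Δ.
Airy balance ρ_c h = (ρ_m − ρ_c) r gives r = h ρ_c/(ρ_m − ρ_c), so h (1 + ρ_c/(ρ_m − ρ_c)) = Δ, i.e. h = Δ (ρ_m − ρ_c)/ρ_m.
h = 12.9 km × 0.603/3.371 = 2.31 km.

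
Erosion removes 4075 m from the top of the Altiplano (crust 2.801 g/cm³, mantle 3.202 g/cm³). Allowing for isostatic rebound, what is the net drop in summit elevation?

510 m

Rebound u = e ρ_c/ρ_m = 4075 m × 2.801/3.202 = 3565 m.
Net surface drop = e − u = 4075 m − 3565 m = e (ρ_m − ρ_c)/ρ_m = 510 m.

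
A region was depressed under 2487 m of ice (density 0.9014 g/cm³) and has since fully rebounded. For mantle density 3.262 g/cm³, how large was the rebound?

Removing the load lets mantle flow back in; uplift u satisfies ρ_ice t = ρ_m u.
u = t ρ_ice/ρ_m = 2487 m × 0.9014/3.262 = 687 m.

687 m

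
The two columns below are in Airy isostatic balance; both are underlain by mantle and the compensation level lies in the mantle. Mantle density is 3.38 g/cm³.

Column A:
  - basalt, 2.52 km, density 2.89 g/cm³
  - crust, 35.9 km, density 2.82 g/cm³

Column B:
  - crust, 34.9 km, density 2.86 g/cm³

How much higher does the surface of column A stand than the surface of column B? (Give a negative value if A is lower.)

For any compensation level in the mantle, the mantle terms cancel and isostasy reduces to e = (Σt_A − Σt_B) − (Σ(ρt)_A − Σ(ρt)_B) / ρ_m.
Σt_A = 38.42 km; Σt_B = 34.9 km; Σ(ρt)_A = 108.5208; Σ(ρt)_B = 99.814 (in km·g/cm³).
e = (38.42 − 34.9) − (108.5208 − 99.814) / 3.38 = 0.944 km.

0.944 km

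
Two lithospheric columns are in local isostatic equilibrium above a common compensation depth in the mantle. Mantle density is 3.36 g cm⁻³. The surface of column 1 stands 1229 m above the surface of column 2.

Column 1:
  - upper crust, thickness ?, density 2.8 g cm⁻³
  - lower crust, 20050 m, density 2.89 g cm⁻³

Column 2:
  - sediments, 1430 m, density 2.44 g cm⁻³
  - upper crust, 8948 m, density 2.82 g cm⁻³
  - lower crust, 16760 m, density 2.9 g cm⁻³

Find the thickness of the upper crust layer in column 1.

Take the compensation level at the base of the deeper column (depth z_c below the surface of column 1) and equate Σ ρ_i t_i down to z_c; mantle fills any gap and the z_c terms cancel.
Column 1: x×2.8 + 20050×2.89 + (z_c − 20050 − x)×3.36
Column 2: 1229×0 + 1430×2.44 + 8948×2.82 + 16760×2.9 + (z_c − 1229 − 27138)×3.36
The z_c×3.36 term appears on both sides and cancels. Collect the known terms of each column as K = Σ(ρt)_known − 3.36 × (depth of known layers): K_1 = 57944.5 − 3.36×20050 = −9423.5; K_2 = 77326.56 − 3.36×(1229 + 27138) = −17986.56.
Balance: K_1 − x×(3.36 − 2.8) = K_2, so x = (K_1 − K_2)/(3.36 − 2.8) = 8563.06/0.56 = 15300 m.

15300 m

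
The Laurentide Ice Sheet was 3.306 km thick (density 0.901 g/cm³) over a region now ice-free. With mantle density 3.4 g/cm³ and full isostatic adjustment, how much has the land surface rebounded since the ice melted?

Removing the load lets mantle flow back in; uplift u satisfies ρ_ice t = ρ_m u.
u = t ρ_ice/ρ_m = 3.306 km × 0.901/3.4 = 0.876 km.

0.876 km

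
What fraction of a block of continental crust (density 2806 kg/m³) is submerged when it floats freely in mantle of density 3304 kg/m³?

84.9%

Submerged fraction = ρ_obj/ρ_fluid = 2806/3304 = 84.9%.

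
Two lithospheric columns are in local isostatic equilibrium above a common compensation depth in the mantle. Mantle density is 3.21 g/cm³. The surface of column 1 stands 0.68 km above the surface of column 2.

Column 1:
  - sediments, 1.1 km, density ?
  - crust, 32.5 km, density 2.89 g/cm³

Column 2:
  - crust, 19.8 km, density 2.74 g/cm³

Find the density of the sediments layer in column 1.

Take the compensation level at the base of the deeper column (depth z_c below the surface of column 1) and equate Σ ρ_i t_i down to z_c; mantle fills any gap and the z_c terms cancel.
Column 1: 1.1×ρ + 32.5×2.89 + (z_c − 33.6)×3.21
Column 2: 0.68×0 + 19.8×2.74 + (z_c − 0.68 − 19.8)×3.21
The z_c×3.21 term appears on both sides and cancels. Collect the known terms of each column as K = Σ(ρt)_known − 3.21 × (depth of known layers): K_1 = 93.925 − 3.21×33.6 = −13.931; K_2 = 54.252 − 3.21×(0.68 + 19.8) = −11.4888.
Balance: K_1 + 1.1×ρ = K_2, so ρ = (K_2 − K_1)/1.1 = 2.4422/1.1 = 2.22 g/cm³.

2.22 g/cm³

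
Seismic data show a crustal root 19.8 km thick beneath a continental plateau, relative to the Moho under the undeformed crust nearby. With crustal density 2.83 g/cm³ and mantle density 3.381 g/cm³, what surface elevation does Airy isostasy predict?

For local isostatic compensation: ρ_c h = (ρ_m − ρ_c) r.
h = r (ρ_m − ρ_c) / ρ_c = 19.8 km × (3.381 − 2.83) / 2.83 = 3.86 km.

3.86 km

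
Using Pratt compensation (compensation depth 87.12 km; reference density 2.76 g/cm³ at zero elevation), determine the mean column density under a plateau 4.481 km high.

Pratt balance: ρ_ref D = ρ (D + h).
ρ = ρ_ref D/(D + h) = 2.76 × 87.12 km/(87.12 km + 4.481 km) = 2.62 g/cm³.

2.62 g/cm³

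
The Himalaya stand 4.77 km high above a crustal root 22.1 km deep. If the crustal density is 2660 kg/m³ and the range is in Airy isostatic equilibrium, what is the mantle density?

3230 kg/m³

Airy balance: ρ_c h = (ρ_m − ρ_c) r → ρ_m = ρ_c (1 + h/r).
ρ_m = 2660 × (1 + 4.77 km/22.1 km) = 3230 kg/m³.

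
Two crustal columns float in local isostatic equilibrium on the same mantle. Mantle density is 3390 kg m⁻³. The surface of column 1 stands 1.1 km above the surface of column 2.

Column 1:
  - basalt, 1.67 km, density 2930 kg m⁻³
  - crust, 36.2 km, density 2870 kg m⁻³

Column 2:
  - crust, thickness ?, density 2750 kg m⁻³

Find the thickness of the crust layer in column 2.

24.8 km

Take the compensation level at the base of the deeper column (depth z_c below the surface of column 1) and equate Σ ρ_i t_i down to z_c; mantle fills any gap and the z_c terms cancel.
Column 1: 1.67×2930 + 36.2×2870 + (z_c − 37.87)×3390
Column 2: 1.1×0 + x×2750 + (z_c − 1.1 − 0 − x)×3390
The z_c×3390 term appears on both sides and cancels. Collect the known terms of each column as K = Σ(ρt)_known − 3390 × (depth of known layers): K_1 = 108787.1 − 3390×37.87 = −19592.2; K_2 = 0 − 3390×(1.1 + 0) = −3729.
Balance: K_1 = K_2 − x×(3390 − 2750), so x = (K_2 − K_1)/(3390 − 2750) = 15863.2/640 = 24.8 km.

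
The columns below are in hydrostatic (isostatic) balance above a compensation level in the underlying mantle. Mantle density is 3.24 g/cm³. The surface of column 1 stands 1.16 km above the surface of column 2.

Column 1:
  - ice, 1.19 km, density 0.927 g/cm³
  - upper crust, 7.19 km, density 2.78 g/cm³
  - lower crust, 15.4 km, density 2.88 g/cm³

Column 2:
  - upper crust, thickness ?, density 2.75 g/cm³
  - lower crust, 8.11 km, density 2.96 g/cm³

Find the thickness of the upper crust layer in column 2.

Take the compensation level at the base of the deeper column (depth z_c below the surface of column 1) and equate Σ ρ_i t_i down to z_c; mantle fills any gap and the z_c terms cancel.
Column 1: 1.19×0.927 + 7.19×2.78 + 15.4×2.88 + (z_c − 23.78)×3.24
Column 2: 1.16×0 + x×2.75 + 8.11×2.96 + (z_c − 1.16 − 8.11 − x)×3.24
The z_c×3.24 term appears on both sides and cancels. Collect the known terms of each column as K = Σ(ρt)_known − 3.24 × (depth of known layers): K_1 = 65.44333 − 3.24×23.78 = −11.60387; K_2 = 24.0056 − 3.24×(1.16 + 8.11) = −6.0292.
Balance: K_1 = K_2 − x×(3.24 − 2.75), so x = (K_2 − K_1)/(3.24 − 2.75) = 5.57467/0.49 = 11.4 km.

11.4 km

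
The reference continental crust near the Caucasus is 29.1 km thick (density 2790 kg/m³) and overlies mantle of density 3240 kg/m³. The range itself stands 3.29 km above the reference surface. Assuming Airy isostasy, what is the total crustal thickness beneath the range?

Root depth r = h ρ_c / (ρ_m − ρ_c) = 3.29 km × 2790 / 450 = 20.4 km.
Total thickness = T + h + r = 29.1 km + 3.29 km + 20.4 km = 52.8 km.

52.8 km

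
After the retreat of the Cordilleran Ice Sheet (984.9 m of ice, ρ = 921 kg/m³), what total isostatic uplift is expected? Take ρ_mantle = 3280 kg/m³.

Removing the load lets mantle flow back in; uplift u satisfies ρ_ice t = ρ_m u.
u = t ρ_ice/ρ_m = 984.9 m × 921/3280 = 277 m.

277 m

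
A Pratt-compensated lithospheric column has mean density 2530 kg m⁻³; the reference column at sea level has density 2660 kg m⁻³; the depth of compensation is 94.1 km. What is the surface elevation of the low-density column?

ρ_ref D = ρ (D + h) → h = D (ρ_ref − ρ)/ρ.
h = 94.1 km × (2660 − 2530)/2530 = 4.84 km.

4.84 km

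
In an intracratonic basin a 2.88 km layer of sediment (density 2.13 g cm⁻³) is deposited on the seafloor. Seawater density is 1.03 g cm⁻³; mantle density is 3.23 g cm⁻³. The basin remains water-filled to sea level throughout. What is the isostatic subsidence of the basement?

Submarine loading: the sediment displaces seawater, and the subsidence is in turn flooded, so s (ρ_m − ρ_w) = t (ρ_sed − ρ_w).
s = 2.88 km × (2.13 − 1.03) / (3.23 − 1.03) = 1.44 km.

1.44 km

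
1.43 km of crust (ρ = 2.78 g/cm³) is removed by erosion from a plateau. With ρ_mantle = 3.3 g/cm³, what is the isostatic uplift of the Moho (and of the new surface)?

1.2 km

Unloading: uplift u = e ρ_c/ρ_m = 1.43 km × 2.78/3.3 = 1.2 km.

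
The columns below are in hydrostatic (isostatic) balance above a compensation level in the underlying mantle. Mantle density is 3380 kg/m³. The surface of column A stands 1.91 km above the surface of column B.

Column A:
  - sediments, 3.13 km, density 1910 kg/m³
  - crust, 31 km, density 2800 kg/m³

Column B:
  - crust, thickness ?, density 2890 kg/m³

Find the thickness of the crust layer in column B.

Take the compensation level at the base of the deeper column (depth z_c below the surface of column A) and equate Σ ρ_i t_i down to z_c; mantle fills any gap and the z_c terms cancel.
Column A: 3.13×1910 + 31×2800 + (z_c − 34.13)×3380
Column B: 1.91×0 + x×2890 + (z_c − 1.91 − 0 − x)×3380
The z_c×3380 term appears on both sides and cancels. Collect the known terms of each column as K = Σ(ρt)_known − 3380 × (depth of known layers): K_A = 92778.3 − 3380×34.13 = −22581.1; K_B = 0 − 3380×(1.91 + 0) = −6455.8.
Balance: K_A = K_B − x×(3380 − 2890), so x = (K_B − K_A)/(3380 − 2890) = 16125.3/490 = 32.9 km.

32.9 km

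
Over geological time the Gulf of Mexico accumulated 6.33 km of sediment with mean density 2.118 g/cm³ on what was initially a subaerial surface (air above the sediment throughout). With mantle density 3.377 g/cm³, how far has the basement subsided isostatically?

Subaerial load: s = t ρ_sed / ρ_m = 6.33 km × 2.118/3.377 = 3.97 km.

3.97 km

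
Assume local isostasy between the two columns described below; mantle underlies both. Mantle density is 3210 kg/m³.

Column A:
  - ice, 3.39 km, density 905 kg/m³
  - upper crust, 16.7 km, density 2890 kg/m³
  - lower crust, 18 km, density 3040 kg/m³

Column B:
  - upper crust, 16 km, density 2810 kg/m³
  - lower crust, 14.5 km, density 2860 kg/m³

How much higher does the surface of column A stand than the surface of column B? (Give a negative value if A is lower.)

For any compensation level in the mantle, the mantle terms cancel and isostasy reduces to e = (Σt_A − Σt_B) − (Σ(ρt)_A − Σ(ρt)_B) / ρ_m.
Σt_A = 38.09 km; Σt_B = 30.5 km; Σ(ρt)_A = 106050.95; Σ(ρt)_B = 86430 (in km·kg/m³).
e = (38.09 − 30.5) − (106050.95 − 86430) / 3210 = 1.48 km.

1.48 km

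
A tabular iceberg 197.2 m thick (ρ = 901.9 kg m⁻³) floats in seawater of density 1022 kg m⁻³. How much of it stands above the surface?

23.2 m

Floating equilibrium: submerged depth d = t ρ_obj/ρ_fluid = 197.2 m × 901.9/1022 = 174 m.
Freeboard = t − d = 197.2 m − 174 m = 23.2 m.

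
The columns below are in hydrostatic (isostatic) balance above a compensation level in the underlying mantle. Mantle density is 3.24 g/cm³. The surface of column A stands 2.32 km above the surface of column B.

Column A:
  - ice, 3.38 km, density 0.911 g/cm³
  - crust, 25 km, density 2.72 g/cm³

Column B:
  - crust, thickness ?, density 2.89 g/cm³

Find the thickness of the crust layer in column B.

38.2 km

Take the compensation level at the base of the deeper column (depth z_c below the surface of column A) and equate Σ ρ_i t_i down to z_c; mantle fills any gap and the z_c terms cancel.
Column A: 3.38×0.911 + 25×2.72 + (z_c − 28.38)×3.24
Column B: 2.32×0 + x×2.89 + (z_c − 2.32 − 0 − x)×3.24
The z_c×3.24 term appears on both sides and cancels. Collect the known terms of each column as K = Σ(ρt)_known − 3.24 × (depth of known layers): K_A = 71.07918 − 3.24×28.38 = −20.87202; K_B = 0 − 3.24×(2.32 + 0) = −7.5168.
Balance: K_A = K_B − x×(3.24 − 2.89), so x = (K_B − K_A)/(3.24 − 2.89) = 13.3552/0.35 = 38.2 km.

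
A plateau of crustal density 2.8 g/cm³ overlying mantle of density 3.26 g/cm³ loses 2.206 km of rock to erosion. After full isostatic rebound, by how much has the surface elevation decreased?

Rebound u = e ρ_c/ρ_m = 2.206 km × 2.8/3.26 = 1.895 km.
Net surface drop = e − u = 2.206 km − 1.895 km = e (ρ_m − ρ_c)/ρ_m = 0.311 km.

0.311 km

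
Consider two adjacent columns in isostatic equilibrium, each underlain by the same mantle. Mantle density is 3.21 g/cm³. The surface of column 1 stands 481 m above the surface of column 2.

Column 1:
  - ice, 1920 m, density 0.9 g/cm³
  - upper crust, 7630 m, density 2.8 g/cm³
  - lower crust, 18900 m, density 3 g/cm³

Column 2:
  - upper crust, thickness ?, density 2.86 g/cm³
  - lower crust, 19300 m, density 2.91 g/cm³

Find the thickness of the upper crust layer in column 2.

Take the compensation level at the base of the deeper column (depth z_c below the surface of column 1) and equate Σ ρ_i t_i down to z_c; mantle fills any gap and the z_c terms cancel.
Column 1: 1920×0.9 + 7630×2.8 + 18900×3 + (z_c − 28450)×3.21
Column 2: 481×0 + x×2.86 + 19300×2.91 + (z_c − 481 − 19300 − x)×3.21
The z_c×3.21 term appears on both sides and cancels. Collect the known terms of each column as K = Σ(ρt)_known − 3.21 × (depth of known layers): K_1 = 79792 − 3.21×28450 = −11532.5; K_2 = 56163 − 3.21×(481 + 19300) = −7334.01.
Balance: K_1 = K_2 − x×(3.21 − 2.86), so x = (K_2 − K_1)/(3.21 − 2.86) = 4198.49/0.35 = 12000 m.

12000 m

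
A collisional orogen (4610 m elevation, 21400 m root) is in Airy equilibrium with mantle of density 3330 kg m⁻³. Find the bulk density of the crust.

2740 kg m⁻³

ρ_c h = (ρ_m − ρ_c) r → ρ_c (h + r) = ρ_m r → ρ_c = ρ_m r / (h + r).
ρ_c = 3330 × 21400 m / (4610 m + 21400 m) = 2740 kg m⁻³.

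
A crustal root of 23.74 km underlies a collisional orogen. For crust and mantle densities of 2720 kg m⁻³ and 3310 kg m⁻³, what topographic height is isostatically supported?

5.15 km

Isostatic balance requires: ρ_c h = (ρ_m − ρ_c) r.
h = r (ρ_m − ρ_c) / ρ_c = 23.74 km × (3310 − 2720) / 2720 = 5.15 km.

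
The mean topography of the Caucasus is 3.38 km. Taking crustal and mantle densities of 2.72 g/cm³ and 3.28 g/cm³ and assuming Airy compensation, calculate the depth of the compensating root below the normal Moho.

16.4 km

Isostatic balance requires: the weight of the topography is balanced by the buoyancy of the root, ρ_c h = (ρ_m − ρ_c) r.
r = h · ρ_c / (ρ_m − ρ_c) = 3.38 km × 2.72 / (3.28 − 2.72) = 16.4 km.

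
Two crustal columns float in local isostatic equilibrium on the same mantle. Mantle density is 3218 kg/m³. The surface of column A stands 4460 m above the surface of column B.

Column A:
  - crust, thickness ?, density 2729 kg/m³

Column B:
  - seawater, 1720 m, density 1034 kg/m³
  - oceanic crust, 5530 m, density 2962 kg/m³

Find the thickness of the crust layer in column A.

Take the compensation level at the base of the deeper column (depth z_c below the surface of column A) and equate Σ ρ_i t_i down to z_c; mantle fills any gap and the z_c terms cancel.
Column A: x×2729 + (z_c − 0 − x)×3218
Column B: 4460×0 + 1720×1034 + 5530×2962 + (z_c − 4460 − 7250)×3218
The z_c×3218 term appears on both sides and cancels. Collect the known terms of each column as K = Σ(ρt)_known − 3218 × (depth of known layers): K_A = 0 − 3218×0 = 0; K_B = 18158340 − 3218×(4460 + 7250) = −19524440.
Balance: K_A − x×(3218 − 2729) = K_B, so x = (K_A − K_B)/(3218 − 2729) = 19524400/489 = 39900 m.

39900 m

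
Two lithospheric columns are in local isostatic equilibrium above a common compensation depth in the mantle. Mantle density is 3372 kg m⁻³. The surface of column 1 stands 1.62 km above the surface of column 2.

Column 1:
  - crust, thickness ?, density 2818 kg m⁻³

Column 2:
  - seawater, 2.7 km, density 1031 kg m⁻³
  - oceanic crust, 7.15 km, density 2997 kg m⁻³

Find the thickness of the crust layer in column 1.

Take the compensation level at the base of the deeper column (depth z_c below the surface of column 1) and equate Σ ρ_i t_i down to z_c; mantle fills any gap and the z_c terms cancel.
Column 1: x×2818 + (z_c − 0 − x)×3372
Column 2: 1.62×0 + 2.7×1031 + 7.15×2997 + (z_c − 1.62 − 9.85)×3372
The z_c×3372 term appears on both sides and cancels. Collect the known terms of each column as K = Σ(ρt)_known − 3372 × (depth of known layers): K_1 = 0 − 3372×0 = 0; K_2 = 24212.25 − 3372×(1.62 + 9.85) = −14464.59.
Balance: K_1 − x×(3372 − 2818) = K_2, so x = (K_1 − K_2)/(3372 − 2818) = 14464.6/554 = 26.1 km.

26.1 km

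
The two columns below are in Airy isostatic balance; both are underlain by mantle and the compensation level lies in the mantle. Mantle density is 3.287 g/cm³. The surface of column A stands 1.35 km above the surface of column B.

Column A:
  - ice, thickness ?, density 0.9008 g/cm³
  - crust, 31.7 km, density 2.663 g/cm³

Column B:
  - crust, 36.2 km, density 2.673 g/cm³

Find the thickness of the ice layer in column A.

2.88 km

Take the compensation level at the base of the deeper column (depth z_c below the surface of column A) and equate Σ ρ_i t_i down to z_c; mantle fills any gap and the z_c terms cancel.
Column A: x×0.9008 + 31.7×2.663 + (z_c − 31.7 − x)×3.287
Column B: 1.35×0 + 36.2×2.673 + (z_c − 1.35 − 36.2)×3.287
The z_c×3.287 term appears on both sides and cancels. Collect the known terms of each column as K = Σ(ρt)_known − 3.287 × (depth of known layers): K_A = 84.4171 − 3.287×31.7 = −19.7808; K_B = 96.7626 − 3.287×(1.35 + 36.2) = −26.66425.
Balance: K_A − x×(3.287 − 0.9008) = K_B, so x = (K_A − K_B)/(3.287 − 0.9008) = 6.88345/2.3862 = 2.88 km.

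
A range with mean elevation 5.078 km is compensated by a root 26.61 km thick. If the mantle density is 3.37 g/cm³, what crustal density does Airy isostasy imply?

2.83 g/cm³

ρ_c h = (ρ_m − ρ_c) r → ρ_c (h + r) = ρ_m r → ρ_c = ρ_m r / (h + r).
ρ_c = 3.37 × 26.61 km / (5.078 km + 26.61 km) = 2.83 g/cm³.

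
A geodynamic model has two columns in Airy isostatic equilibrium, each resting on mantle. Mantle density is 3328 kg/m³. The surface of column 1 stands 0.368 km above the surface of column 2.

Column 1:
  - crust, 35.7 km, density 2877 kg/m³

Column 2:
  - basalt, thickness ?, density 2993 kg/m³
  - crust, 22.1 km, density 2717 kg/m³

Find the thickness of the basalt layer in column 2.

4.1 km

Take the compensation level at the base of the deeper column (depth z_c below the surface of column 1) and equate Σ ρ_i t_i down to z_c; mantle fills any gap and the z_c terms cancel.
Column 1: 35.7×2877 + (z_c − 35.7)×3328
Column 2: 0.368×0 + x×2993 + 22.1×2717 + (z_c − 0.368 − 22.1 − x)×3328
The z_c×3328 term appears on both sides and cancels. Collect the known terms of each column as K = Σ(ρt)_known − 3328 × (depth of known layers): K_1 = 102708.9 − 3328×35.7 = −16100.7; K_2 = 60045.7 − 3328×(0.368 + 22.1) = −14727.804.
Balance: K_1 = K_2 − x×(3328 − 2993), so x = (K_2 − K_1)/(3328 − 2993) = 1372.9/335 = 4.1 km.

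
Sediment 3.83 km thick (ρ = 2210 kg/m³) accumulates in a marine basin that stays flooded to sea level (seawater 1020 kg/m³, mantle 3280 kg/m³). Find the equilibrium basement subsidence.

Submarine loading: the sediment displaces seawater, and the subsidence is in turn flooded, so s (ρ_m − ρ_w) = t (ρ_sed − ρ_w).
s = 3.83 km × (2210 − 1020) / (3280 − 1020) = 2.02 km.

2.02 km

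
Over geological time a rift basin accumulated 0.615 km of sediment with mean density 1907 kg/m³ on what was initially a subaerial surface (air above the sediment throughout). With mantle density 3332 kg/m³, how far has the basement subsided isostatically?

0.352 km

Subaerial load: s = t ρ_sed / ρ_m = 0.615 km × 1907/3332 = 0.352 km.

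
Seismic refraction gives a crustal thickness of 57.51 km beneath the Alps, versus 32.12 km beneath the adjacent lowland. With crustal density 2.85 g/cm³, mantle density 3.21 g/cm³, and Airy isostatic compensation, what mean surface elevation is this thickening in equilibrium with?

2.85 km

Excess crust Δ = 57.51 km − 32.12 km = 25.39 km, split between elevation h and root r with h + r = Δ.
Airy balance ρ_c h = (ρ_m − ρ_c) r gives r = h ρ_c/(ρ_m − ρ_c), so h (1 + ρ_c/(ρ_m − ρ_c)) = Δ, i.e. h = Δ (ρ_m − ρ_c)/ρ_m.
h = 25.39 km × 0.36/3.21 = 2.85 km.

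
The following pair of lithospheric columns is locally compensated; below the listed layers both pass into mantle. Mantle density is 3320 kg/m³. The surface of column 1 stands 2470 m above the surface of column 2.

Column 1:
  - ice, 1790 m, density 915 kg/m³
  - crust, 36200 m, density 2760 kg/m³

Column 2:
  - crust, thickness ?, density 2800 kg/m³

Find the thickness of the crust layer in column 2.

Take the compensation level at the base of the deeper column (depth z_c below the surface of column 1) and equate Σ ρ_i t_i down to z_c; mantle fills any gap and the z_c terms cancel.
Column 1: 1790×915 + 36200×2760 + (z_c − 37990)×3320
Column 2: 2470×0 + x×2800 + (z_c − 2470 − 0 − x)×3320
The z_c×3320 term appears on both sides and cancels. Collect the known terms of each column as K = Σ(ρt)_known − 3320 × (depth of known layers): K_1 = 101549850 − 3320×37990 = −24576950; K_2 = 0 − 3320×(2470 + 0) = −8200400.
Balance: K_1 = K_2 − x×(3320 − 2800), so x = (K_2 − K_1)/(3320 − 2800) = 16376600/520 = 31500 m.

31500 m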